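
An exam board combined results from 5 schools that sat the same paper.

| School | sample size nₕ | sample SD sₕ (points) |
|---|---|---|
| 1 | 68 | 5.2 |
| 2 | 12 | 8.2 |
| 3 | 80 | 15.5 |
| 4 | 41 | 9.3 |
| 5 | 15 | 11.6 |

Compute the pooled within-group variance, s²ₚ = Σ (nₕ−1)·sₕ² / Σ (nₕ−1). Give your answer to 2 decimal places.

1: (68−1)·5.2² = 67·27.04 = 1811.68
2: (12−1)·8.2² = 11·67.24 = 739.64
3: (80−1)·15.5² = 79·240.25 = 18979.75
4: (41−1)·9.3² = 40·86.49 = 3459.6
5: (15−1)·11.6² = 14·134.56 = 1883.84
Numerator = 26874.51; denominator = Σ(nₕ−1) = 211.
s²ₚ = 26874.51/211 = 127.3673... → 127.37.

127.37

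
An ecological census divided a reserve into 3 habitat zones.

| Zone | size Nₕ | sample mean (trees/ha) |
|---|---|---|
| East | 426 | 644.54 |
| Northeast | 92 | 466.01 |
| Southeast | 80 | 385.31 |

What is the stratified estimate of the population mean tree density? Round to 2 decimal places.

x̄_st = (Σ Nₕx̄ₕ) / (Σ Nₕ) = (426·644.54 + 92·466.01 + 80·385.31) / 598
= 348271.76 / 598 = 582.3942... → 582.39.

582.39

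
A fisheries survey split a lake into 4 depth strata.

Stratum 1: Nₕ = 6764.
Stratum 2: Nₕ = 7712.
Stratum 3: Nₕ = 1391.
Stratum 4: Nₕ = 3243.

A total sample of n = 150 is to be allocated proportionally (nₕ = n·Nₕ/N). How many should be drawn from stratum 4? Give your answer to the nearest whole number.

25

Share of stratum 4 = 3243/19110 = 0.16970.
Allocate 150 × 0.16970 = 25.455... → 25.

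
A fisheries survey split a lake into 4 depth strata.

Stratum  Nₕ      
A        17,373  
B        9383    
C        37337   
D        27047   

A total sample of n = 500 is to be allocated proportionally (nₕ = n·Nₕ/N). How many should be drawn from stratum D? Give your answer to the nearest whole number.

Share of stratum D = 27047/91140 = 0.29676.
Allocate 500 × 0.29676 = 148.382... → 148.

148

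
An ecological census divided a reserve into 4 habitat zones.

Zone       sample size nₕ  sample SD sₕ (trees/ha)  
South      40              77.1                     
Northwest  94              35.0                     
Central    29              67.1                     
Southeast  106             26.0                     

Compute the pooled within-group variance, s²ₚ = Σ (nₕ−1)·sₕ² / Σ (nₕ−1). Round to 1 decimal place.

2048.3

South: (40−1)·77.1² = 39·5944.41 = 231831.99
Northwest: (94−1)·35.0² = 93·1225 = 113925
Central: (29−1)·67.1² = 28·4502.41 = 126067.48
Southeast: (106−1)·26.0² = 105·676 = 70980
Numerator = 542804.47; denominator = Σ(nₕ−1) = 265.
s²ₚ = 542804.47/265 = 2048.319... → 2048.3.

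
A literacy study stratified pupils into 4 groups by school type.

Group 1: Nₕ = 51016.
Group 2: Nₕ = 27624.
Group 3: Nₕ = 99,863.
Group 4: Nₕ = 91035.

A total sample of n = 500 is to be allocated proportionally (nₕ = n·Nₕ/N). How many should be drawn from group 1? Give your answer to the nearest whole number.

Share of group 1 = 51016/269538 = 0.18927.
Allocate 500 × 0.18927 = 94.636... → 95.

95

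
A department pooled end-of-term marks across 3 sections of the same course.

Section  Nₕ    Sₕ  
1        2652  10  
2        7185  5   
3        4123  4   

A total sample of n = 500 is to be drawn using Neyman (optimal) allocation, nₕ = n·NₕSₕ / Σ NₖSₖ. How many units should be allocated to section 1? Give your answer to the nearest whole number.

1: NₕSₕ = 2652·10 = 26520
2: NₕSₕ = 7185·5 = 35925
3: NₕSₕ = 4123·4 = 16492
Σ NₕSₕ = 78937.
n_1 = 500·26520/78937 = 167.982... → 168.

168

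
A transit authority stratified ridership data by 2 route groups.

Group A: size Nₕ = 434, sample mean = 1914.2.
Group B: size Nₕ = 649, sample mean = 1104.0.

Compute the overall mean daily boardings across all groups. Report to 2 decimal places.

1428.68

x̄_st = (Σ Nₕx̄ₕ) / (Σ Nₕ) = (434·1914.2 + 649·1104.0) / 1083
= 1547258.8 / 1083 = 1428.6785... → 1428.68.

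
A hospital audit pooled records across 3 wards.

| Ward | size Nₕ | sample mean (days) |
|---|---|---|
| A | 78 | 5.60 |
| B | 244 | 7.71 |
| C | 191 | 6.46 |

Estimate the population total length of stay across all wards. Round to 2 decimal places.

3551.90

Population total = Σ Nₕ·x̄ₕ (each stratum's size times its mean).
78·5.60 + 244·7.71 + 191·6.46 = 436.8 + 1881.24 + 1233.86 = 3551.90.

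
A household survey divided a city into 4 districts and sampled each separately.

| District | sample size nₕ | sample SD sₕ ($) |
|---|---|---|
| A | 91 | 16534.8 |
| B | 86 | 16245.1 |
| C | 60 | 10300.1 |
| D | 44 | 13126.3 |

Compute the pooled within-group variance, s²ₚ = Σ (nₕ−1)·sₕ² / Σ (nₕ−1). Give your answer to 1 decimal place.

A: (91−1)·16534.8² = 90·273399611.04 = 24605964993.6
B: (86−1)·16245.1² = 85·263903274.01 = 22431778290.85
C: (60−1)·10300.1² = 59·106092060.01 = 6259431540.59
D: (44−1)·13126.3² = 43·172299751.69 = 7408889322.67
Numerator = 60706064147.71; denominator = Σ(nₕ−1) = 277.
s²ₚ = 60706064147.71/277 = 219155466.237... → 219155466.2.

219155466.2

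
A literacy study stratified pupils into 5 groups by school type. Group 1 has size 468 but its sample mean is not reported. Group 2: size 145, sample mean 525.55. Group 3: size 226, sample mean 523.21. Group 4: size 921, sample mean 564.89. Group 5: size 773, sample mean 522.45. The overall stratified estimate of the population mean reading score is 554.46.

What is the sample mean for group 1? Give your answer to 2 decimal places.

610.85

Σ Nₕx̄ₕ = N·μ, so 468·x̄_1 = 2533·554.46 − (145·525.55 + 226·523.21 + 921·564.89 + 773·522.45).
= 1404447.18 − 1118567.75 = 285879.43.
x̄_1 = 285879.43 / 468 = 610.8535... → 610.85.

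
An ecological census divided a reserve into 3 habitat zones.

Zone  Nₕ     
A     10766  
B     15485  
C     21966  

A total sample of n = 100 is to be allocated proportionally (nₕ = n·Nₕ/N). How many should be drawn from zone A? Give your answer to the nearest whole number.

N = 10766 + 15485 + 21966 = 48217.
n_A = 100·10766/48217 = 22.328... → 22.

22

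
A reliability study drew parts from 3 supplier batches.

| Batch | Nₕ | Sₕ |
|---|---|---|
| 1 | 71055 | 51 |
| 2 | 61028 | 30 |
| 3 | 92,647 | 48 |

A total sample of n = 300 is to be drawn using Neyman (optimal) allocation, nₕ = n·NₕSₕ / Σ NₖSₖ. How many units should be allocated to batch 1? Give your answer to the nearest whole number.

110

Σ NₕSₕ = 71055·51 + 61028·30 + 92647·48 = 9901701.
Share for 1: 3623805/9901701 = 0.36598.
n_1 = 300 × 0.36598 = 109.793... → 110.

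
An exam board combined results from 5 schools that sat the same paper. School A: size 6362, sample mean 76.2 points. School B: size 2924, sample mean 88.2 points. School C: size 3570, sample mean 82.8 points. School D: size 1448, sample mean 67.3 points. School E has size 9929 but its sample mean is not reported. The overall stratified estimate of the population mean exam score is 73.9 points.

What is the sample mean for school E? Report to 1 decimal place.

N = 6362 + 2924 + 3570 + 1448 + 9929 = 24233.
Overall total = μ·N = 73.9·24233 = 1790818.7.
Subtract the known strata: 6362·76.2 + 2924·88.2 + 3570·82.8 + 1448·67.3 = 1135727.6.
Remaining total for school E: 1790818.7 − 1135727.6 = 655091.1.
Divide by its size: 655091.1 / 9929 = 65.978... → 66.0.

66.0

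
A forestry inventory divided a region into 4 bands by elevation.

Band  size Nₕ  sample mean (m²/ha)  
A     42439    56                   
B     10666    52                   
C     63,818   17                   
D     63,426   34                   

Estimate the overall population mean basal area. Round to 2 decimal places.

x̄_st = (Σ Nₕx̄ₕ) / (Σ Nₕ) = (42439·56 + 10666·52 + 63818·17 + 63426·34) / 180349
= 6172606 / 180349 = 34.2259... → 34.23.

34.23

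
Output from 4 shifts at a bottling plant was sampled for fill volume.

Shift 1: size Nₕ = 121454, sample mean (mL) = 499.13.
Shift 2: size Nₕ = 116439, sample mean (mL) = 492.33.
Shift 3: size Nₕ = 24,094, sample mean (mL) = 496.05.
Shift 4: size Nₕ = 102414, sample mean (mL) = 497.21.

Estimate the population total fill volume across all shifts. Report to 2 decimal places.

Population total = Σ Nₕ·x̄ₕ (each stratum's size times its mean).
121454·499.13 + 116439·492.33 + 24094·496.05 + 102414·497.21 = 60621335.02 + 57326412.87 + 11951828.7 + 50921264.94 = 180820841.53.

180820841.53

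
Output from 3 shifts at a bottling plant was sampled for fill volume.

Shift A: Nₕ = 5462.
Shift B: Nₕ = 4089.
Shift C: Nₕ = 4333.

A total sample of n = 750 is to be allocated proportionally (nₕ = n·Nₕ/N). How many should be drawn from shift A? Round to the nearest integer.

Share of shift A = 5462/13884 = 0.39340.
Allocate 750 × 0.39340 = 295.052... → 295.

295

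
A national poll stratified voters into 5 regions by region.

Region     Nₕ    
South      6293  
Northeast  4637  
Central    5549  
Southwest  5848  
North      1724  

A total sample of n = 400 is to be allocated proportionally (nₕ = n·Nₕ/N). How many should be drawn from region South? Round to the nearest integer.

N = 6293 + 4637 + 5549 + 5848 + 1724 = 24051.
n_South = 400·6293/24051 = 104.661... → 105.

105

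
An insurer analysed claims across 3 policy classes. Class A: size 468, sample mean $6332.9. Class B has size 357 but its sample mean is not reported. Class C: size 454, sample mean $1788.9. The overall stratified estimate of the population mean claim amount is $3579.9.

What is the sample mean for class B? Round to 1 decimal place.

N = 468 + 357 + 454 = 1279.
Overall total = μ·N = 3579.9·1279 = 4578692.1.
Subtract the known strata: 468·6332.9 + 454·1788.9 = 3775957.8.
Remaining total for class B: 4578692.1 − 3775957.8 = 802734.3.
Divide by its size: 802734.3 / 357 = 2248.555... → 2248.6.

2248.6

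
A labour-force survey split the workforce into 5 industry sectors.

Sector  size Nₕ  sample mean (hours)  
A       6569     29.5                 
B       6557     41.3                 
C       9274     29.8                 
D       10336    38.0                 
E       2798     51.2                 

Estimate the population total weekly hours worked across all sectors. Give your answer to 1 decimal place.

1276980.4

Population total = Σ Nₕ·x̄ₕ (each stratum's size times its mean).
6569·29.5 + 6557·41.3 + 9274·29.8 + 10336·38.0 + 2798·51.2 = 193785.5 + 270804.1 + 276365.2 + 392768 + 143257.6 = 1276980.4.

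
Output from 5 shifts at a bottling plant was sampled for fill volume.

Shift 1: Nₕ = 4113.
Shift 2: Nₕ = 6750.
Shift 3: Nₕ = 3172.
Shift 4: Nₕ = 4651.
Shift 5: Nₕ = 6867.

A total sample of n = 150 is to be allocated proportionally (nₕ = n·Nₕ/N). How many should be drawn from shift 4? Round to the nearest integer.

Share of shift 4 = 4651/25553 = 0.18201.
Allocate 150 × 0.18201 = 27.302... → 27.

27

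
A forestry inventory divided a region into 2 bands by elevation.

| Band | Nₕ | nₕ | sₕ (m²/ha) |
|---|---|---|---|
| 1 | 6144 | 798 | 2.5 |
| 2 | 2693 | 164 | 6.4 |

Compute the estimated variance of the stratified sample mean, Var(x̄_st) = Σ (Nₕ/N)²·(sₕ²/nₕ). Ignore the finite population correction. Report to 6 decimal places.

N = 8837. Term for each stratum: Wₕ²sₕ²/nₕ.
Var(x̄_st) = 0.003785906 + 0.023194184 = 0.026980090 → 0.026980.

0.026980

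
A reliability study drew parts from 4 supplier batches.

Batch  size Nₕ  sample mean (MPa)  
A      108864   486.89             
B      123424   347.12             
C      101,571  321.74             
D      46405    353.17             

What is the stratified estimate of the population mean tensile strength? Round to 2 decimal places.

N = 108864 + 123424 + 101571 + 46405 = 380264.
Weight each subgroup mean by Nₕ/N and sum.
Σ Nₕx̄ₕ = 108864·486.89 + 123424·347.12 + 101571·321.74 + 46405·353.17 = 53004792.96 + 42842938.88 + 32679453.54 + 16388853.85 = 144916039.23.
Divide by N: 144916039.23 / 380264 = 381.0932... → 381.09.

381.09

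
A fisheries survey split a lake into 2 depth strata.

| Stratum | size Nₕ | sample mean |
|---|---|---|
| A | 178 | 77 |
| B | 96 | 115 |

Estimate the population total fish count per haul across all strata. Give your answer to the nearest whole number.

Estimate total by summing Nₕ·x̄ₕ over strata.
178·77 + 96·115 = 13706 + 11040 = 24746.

24746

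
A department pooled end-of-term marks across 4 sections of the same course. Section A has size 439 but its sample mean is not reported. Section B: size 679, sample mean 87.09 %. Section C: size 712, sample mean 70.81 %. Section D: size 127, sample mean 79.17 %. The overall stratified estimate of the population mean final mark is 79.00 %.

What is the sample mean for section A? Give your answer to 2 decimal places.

N = 439 + 679 + 712 + 127 = 1957.
Overall total = μ·N = 79.00·1957 = 154603.
Subtract the known strata: 679·87.09 + 712·70.81 + 127·79.17 = 119605.42.
Remaining total for section A: 154603 − 119605.42 = 34997.58.
Divide by its size: 34997.58 / 439 = 79.7211... → 79.72.

79.72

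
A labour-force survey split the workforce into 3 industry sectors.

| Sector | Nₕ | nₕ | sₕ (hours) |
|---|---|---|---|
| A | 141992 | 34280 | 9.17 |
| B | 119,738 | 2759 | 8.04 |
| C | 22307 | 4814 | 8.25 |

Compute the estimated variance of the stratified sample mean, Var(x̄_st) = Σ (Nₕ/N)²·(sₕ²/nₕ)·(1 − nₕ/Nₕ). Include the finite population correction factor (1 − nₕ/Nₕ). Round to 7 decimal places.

N = 284037. Term for each stratum: Wₕ²sₕ²/nₕ·(1−nₕ/Nₕ).
Var(x̄_st) = 0.0004650247 + 0.0040677145 + 0.0000683845 = 0.0046011237 → 0.0046011.

0.0046011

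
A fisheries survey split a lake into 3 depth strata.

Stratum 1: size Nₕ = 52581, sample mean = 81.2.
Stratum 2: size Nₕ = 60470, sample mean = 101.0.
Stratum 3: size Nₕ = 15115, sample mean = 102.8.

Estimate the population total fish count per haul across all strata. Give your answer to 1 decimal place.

11930869.2

Estimate total by summing Nₕ·x̄ₕ over strata.
52581·81.2 + 60470·101.0 + 15115·102.8 = 4269577.2 + 6107470 + 1553822 = 11930869.2.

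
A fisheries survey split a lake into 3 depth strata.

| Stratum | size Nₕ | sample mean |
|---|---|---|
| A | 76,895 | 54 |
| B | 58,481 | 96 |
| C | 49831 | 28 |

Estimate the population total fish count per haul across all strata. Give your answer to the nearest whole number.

11161774

Population total = Σ Nₕ·x̄ₕ (each stratum's size times its mean).
76895·54 + 58481·96 + 49831·28 = 4152330 + 5614176 + 1395268 = 11161774.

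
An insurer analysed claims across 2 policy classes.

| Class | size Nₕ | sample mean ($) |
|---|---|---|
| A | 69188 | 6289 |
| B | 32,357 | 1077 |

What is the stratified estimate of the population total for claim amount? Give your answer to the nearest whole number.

Population total = Σ Nₕ·x̄ₕ (each stratum's size times its mean).
69188·6289 + 32357·1077 = 435123332 + 34848489 = 469971821.

469971821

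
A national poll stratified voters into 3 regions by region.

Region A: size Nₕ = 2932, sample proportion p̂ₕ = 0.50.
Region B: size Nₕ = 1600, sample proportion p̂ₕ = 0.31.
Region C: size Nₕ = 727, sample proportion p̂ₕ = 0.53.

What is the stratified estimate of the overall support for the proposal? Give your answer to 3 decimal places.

N = 2932 + 1600 + 727 = 5259.
Overall proportion = Σ (Nₕ/N)·p̂ₕ.
Σ Nₕp̂ₕ = 1466 + 496 + 385.31 = 2347.31.
2347.31 / 5259 = 0.44634... → 0.446.

0.446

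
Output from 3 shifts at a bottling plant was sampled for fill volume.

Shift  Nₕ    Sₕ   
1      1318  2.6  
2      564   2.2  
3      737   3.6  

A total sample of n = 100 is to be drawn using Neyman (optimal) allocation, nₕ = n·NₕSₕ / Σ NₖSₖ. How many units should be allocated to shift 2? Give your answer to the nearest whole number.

17

Σ NₕSₕ = 1318·2.6 + 564·2.2 + 737·3.6 = 7320.8.
Share for 2: 1240.8/7320.8 = 0.16949.
n_2 = 100 × 0.16949 = 16.949... → 17.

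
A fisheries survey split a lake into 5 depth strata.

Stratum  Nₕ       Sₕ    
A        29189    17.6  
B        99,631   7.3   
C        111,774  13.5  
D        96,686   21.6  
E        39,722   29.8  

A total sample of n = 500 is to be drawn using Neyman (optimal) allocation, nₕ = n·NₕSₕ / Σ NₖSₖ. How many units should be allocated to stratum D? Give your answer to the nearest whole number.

Σ NₕSₕ = 29189·17.6 + 99631·7.3 + 111774·13.5 + 96686·21.6 + 39722·29.8 = 6022114.9.
Share for D: 2088417.6/6022114.9 = 0.34679.
n_D = 500 × 0.34679 = 173.396... → 173.

173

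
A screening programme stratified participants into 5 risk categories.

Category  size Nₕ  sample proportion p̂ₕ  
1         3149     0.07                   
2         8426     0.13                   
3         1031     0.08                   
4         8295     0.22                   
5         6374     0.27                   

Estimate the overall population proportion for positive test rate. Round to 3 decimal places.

0.181

Wₕ = Nₕ/N with N = 27275: 0.1155, 0.3089, 0.0378, 0.3041, 0.2337.
p̂_st = 0.1155·0.07 + 0.3089·0.13 + 0.0378·0.08 + 0.3041·0.22 + 0.2337·0.27 ≈ 0.18127... → 0.181.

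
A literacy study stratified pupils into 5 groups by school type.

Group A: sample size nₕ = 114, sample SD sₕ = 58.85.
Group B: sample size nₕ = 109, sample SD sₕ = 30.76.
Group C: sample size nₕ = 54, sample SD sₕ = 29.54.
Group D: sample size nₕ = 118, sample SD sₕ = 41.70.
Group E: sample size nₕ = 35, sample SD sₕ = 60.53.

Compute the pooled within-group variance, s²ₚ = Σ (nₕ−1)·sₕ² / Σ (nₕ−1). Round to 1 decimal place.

A: (114−1)·58.85² = 113·3463.3225 = 391355.4425
B: (109−1)·30.76² = 108·946.1776 = 102187.1808
C: (54−1)·29.54² = 53·872.6116 = 46248.4148
D: (118−1)·41.70² = 117·1738.89 = 203450.13
E: (35−1)·60.53² = 34·3663.8809 = 124571.9506
Numerator = 867813.1187; denominator = Σ(nₕ−1) = 425.
s²ₚ = 867813.1187/425 = 2041.913... → 2041.9.

2041.9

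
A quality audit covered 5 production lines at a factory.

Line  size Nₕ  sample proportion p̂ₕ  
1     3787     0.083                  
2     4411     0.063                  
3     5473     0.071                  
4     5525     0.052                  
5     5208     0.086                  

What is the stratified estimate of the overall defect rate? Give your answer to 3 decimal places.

N = 3787 + 4411 + 5473 + 5525 + 5208 = 24404.
Overall proportion = Σ (Nₕ/N)·p̂ₕ.
Σ Nₕp̂ₕ = 314.321 + 277.893 + 388.583 + 287.3 + 447.888 = 1715.985.
1715.985 / 24404 = 0.07032... → 0.070.

0.070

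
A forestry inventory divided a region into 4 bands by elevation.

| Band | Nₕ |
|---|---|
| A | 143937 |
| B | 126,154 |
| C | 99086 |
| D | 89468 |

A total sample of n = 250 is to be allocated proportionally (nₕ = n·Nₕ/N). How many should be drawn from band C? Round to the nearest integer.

Share of band C = 99086/458645 = 0.21604.
Allocate 250 × 0.21604 = 54.010... → 54.

54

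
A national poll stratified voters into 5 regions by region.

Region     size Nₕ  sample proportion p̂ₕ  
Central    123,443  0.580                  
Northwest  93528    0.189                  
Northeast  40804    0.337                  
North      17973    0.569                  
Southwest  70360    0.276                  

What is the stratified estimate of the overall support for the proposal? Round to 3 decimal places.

Wₕ = Nₕ/N with N = 346108: 0.3567, 0.2702, 0.1179, 0.0519, 0.2033.
p̂_st = 0.3567·0.580 + 0.2702·0.189 + 0.1179·0.337 + 0.0519·0.569 + 0.2033·0.276 ≈ 0.38332... → 0.383.

0.383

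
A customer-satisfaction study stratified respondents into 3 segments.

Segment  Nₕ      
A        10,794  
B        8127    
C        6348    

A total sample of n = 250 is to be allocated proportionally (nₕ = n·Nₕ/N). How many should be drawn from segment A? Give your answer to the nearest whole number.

Share of segment A = 10794/25269 = 0.42716.
Allocate 250 × 0.42716 = 106.791... → 107.

107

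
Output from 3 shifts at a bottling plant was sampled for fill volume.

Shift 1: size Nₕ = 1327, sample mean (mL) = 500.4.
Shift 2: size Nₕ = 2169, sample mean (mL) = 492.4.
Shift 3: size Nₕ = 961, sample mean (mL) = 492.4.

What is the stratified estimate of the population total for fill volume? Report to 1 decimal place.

Estimate total by summing Nₕ·x̄ₕ over strata.
1327·500.4 + 2169·492.4 + 961·492.4 = 664030.8 + 1068015.6 + 473196.4 = 2205242.8.

2205242.8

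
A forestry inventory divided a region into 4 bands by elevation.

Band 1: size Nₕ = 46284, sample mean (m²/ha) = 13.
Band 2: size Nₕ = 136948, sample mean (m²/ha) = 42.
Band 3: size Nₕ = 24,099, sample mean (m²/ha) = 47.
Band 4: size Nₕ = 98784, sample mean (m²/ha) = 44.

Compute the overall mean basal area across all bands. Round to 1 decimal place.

38.7

N = 306115; weights Wₕ = Nₕ/N = (0.1512, 0.4474, 0.0787, 0.3227).
x̄_st = Σ Wₕ·x̄ₕ = 0.1512·13 + 0.4474·42 + 0.0787·47 + 0.3227·44 ≈ 38.654...
→ 38.7.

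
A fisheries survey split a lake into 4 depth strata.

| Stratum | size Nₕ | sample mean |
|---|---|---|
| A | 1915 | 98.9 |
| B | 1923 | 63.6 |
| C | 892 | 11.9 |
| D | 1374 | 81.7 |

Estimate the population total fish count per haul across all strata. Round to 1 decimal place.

434566.9

A: 1915·98.9 = 189393.5
B: 1923·63.6 = 122302.8
C: 892·11.9 = 10614.8
D: 1374·81.7 = 112255.8
τ̂ = Σ Nₕx̄ₕ = 434566.9.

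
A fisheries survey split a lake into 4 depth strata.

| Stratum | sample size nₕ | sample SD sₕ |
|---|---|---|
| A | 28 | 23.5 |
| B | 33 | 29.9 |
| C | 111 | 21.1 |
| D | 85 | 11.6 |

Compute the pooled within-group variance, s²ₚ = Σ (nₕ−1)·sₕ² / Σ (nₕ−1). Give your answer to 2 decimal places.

410.26

Degrees of freedom: 27 + 32 + 110 + 84 = 253.
Σ(nₕ−1)sₕ² = 27·552.25 + 32·894.01 + 110·445.21 + 84·134.56 = 103795.21.
s²ₚ = 103795.21 / 253 = 410.2577... → 410.26.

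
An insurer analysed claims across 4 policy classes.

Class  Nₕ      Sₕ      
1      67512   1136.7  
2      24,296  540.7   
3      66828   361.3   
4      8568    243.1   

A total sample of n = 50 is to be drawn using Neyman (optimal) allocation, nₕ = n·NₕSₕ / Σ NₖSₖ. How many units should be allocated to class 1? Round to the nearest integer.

Σ NₕSₕ = 67512·1136.7 + 24296·540.7 + 66828·361.3 + 8568·243.1 = 116105574.8.
Share for 1: 76740890.4/116105574.8 = 0.66096.
n_1 = 50 × 0.66096 = 33.048... → 33.

33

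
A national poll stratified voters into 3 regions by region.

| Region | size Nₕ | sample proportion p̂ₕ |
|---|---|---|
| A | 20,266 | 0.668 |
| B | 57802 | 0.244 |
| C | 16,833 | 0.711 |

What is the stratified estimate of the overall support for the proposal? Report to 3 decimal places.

0.417

N = 20266 + 57802 + 16833 = 94901.
Overall proportion = Σ (Nₕ/N)·p̂ₕ.
Σ Nₕp̂ₕ = 13537.688 + 14103.688 + 11968.263 = 39609.639.
39609.639 / 94901 = 0.41738... → 0.417.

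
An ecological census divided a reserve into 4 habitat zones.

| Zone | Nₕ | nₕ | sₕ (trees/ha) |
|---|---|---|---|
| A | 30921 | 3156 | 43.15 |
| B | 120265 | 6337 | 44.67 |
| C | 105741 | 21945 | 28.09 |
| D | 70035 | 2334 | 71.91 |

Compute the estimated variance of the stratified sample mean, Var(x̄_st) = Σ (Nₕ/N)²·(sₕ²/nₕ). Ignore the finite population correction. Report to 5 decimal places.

0.15329

N = 326962; Wₕ = Nₕ/N.
zone A: (30921/326962)²·43.15²/3156 = 0.00527639
zone B: (120265/326962)²·44.67²/6337 = 0.04260221
zone C: (105741/326962)²·28.09²/21945 = 0.00376063
zone D: (70035/326962)²·71.91²/2334 = 0.10165142
Sum = 0.15329065 → 0.15329.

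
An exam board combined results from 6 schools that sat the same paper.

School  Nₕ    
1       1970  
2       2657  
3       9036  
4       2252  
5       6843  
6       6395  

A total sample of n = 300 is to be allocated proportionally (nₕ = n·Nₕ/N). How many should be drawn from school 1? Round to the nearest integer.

20

N = 1970 + 2657 + 9036 + 2252 + 6843 + 6395 = 29153.
n_1 = 300·1970/29153 = 20.272... → 20.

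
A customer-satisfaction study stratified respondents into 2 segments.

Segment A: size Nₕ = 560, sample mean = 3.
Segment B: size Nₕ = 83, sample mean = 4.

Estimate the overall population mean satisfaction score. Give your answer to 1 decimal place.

x̄_st = (Σ Nₕx̄ₕ) / (Σ Nₕ) = (560·3 + 83·4) / 643
= 2012 / 643 = 3.129... → 3.1.

3.1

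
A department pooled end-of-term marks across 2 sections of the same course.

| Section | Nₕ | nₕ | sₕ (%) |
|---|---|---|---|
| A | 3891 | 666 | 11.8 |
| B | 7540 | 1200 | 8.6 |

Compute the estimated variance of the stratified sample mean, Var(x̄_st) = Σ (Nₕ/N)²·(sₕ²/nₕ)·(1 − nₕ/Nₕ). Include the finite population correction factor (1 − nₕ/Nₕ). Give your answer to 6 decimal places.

N = 11431; Wₕ = Nₕ/N.
section A: (3891/11431)²·11.8²/666·(1 − 666/3891) = 0.020077623
section B: (7540/11431)²·8.6²/1200·(1 − 1200/7540) = 0.022547989
Sum = 0.042625611 → 0.042626.

0.042626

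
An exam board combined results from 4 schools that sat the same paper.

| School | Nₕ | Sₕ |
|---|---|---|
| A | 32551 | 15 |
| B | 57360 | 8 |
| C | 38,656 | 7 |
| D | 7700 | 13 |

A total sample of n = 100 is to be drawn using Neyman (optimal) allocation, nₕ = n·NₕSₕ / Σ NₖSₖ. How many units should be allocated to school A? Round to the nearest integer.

37

A: NₕSₕ = 32551·15 = 488265
B: NₕSₕ = 57360·8 = 458880
C: NₕSₕ = 38656·7 = 270592
D: NₕSₕ = 7700·13 = 100100
Σ NₕSₕ = 1317837.
n_A = 100·488265/1317837 = 37.050... → 37.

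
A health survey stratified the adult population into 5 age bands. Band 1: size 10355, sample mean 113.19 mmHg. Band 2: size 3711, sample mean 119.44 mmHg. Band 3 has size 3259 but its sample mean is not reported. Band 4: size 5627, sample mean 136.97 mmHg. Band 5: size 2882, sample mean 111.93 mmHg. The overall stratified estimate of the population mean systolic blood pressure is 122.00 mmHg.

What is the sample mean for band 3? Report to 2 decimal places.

135.97

Σ Nₕx̄ₕ = N·μ, so 3259·x̄_3 = 25834·122.00 − (10355·113.19 + 3711·119.44 + 5627·136.97 + 2882·111.93).
= 3151748 − 2708636.74 = 443111.26.
x̄_3 = 443111.26 / 3259 = 135.9654... → 135.97.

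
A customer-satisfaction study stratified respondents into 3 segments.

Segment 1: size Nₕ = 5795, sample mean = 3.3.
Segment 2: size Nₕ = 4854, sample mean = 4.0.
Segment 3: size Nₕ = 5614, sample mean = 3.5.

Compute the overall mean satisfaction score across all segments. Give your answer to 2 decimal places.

x̄_st = (Σ Nₕx̄ₕ) / (Σ Nₕ) = (5795·3.3 + 4854·4.0 + 5614·3.5) / 16263
= 58188.5 / 16263 = 3.5780... → 3.58.

3.58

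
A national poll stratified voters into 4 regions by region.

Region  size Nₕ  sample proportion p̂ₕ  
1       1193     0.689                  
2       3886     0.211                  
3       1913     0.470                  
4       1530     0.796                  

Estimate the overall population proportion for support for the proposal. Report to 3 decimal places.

0.441

Wₕ = Nₕ/N with N = 8522: 0.1400, 0.4560, 0.2245, 0.1795.
p̂_st = 0.1400·0.689 + 0.4560·0.211 + 0.2245·0.470 + 0.1795·0.796 ≈ 0.44108... → 0.441.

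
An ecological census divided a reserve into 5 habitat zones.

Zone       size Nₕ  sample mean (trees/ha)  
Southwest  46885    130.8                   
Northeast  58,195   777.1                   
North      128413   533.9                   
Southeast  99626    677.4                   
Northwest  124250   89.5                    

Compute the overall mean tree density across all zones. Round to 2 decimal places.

N = 46885 + 58195 + 128413 + 99626 + 124250 = 457369.
The stratified mean weights each stratum mean by its population share Nₕ/N.
Σ Nₕx̄ₕ = 46885·130.8 + 58195·777.1 + 128413·533.9 + 99626·677.4 + 124250·89.5 = 6132558 + 45223334.5 + 68559700.7 + 67486652.4 + 11120375 = 198522620.6.
Divide by N: 198522620.6 / 457369 = 434.0535... → 434.05.

434.05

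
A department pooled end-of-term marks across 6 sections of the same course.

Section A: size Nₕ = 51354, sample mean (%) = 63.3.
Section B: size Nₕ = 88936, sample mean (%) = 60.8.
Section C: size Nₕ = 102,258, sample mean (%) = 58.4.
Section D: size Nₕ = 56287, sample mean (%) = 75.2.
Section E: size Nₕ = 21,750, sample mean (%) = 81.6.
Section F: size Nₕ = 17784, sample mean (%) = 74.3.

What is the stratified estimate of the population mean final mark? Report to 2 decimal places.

N = 51354 + 88936 + 102258 + 56287 + 21750 + 17784 = 338369.
Weight each subgroup mean by Nₕ/N and sum.
Σ Nₕx̄ₕ = 51354·63.3 + 88936·60.8 + 102258·58.4 + 56287·75.2 + 21750·81.6 + 17784·74.3 = 3250708.2 + 5407308.8 + 5971867.2 + 4232782.4 + 1774800 + 1321351.2 = 21958817.8.
Divide by N: 21958817.8 / 338369 = 64.8961... → 64.90.

64.90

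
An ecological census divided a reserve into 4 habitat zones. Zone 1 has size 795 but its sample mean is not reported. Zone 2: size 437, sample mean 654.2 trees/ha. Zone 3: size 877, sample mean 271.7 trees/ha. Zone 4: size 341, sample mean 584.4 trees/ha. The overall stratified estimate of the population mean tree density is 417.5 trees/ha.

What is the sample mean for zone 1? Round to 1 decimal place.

Σ Nₕx̄ₕ = N·μ, so 795·x̄_1 = 2450·417.5 − (437·654.2 + 877·271.7 + 341·584.4).
= 1022875 − 723446.7 = 299428.3.
x̄_1 = 299428.3 / 795 = 376.639... → 376.6.

376.6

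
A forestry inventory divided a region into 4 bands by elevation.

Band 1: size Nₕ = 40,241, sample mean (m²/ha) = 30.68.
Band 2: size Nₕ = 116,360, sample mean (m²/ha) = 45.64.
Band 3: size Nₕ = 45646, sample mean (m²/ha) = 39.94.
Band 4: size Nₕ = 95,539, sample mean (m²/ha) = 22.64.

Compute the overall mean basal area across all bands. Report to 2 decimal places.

35.37

x̄_st = (Σ Nₕx̄ₕ) / (Σ Nₕ) = (40241·30.68 + 116360·45.64 + 45646·39.94 + 95539·22.64) / 297786
= 10531368.48 / 297786 = 35.3656... → 35.37.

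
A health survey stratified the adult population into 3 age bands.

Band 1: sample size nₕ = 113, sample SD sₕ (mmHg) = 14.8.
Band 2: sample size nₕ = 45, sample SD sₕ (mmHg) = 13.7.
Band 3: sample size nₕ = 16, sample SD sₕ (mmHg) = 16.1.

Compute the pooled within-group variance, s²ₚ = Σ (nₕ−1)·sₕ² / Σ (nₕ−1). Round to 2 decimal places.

Degrees of freedom: 112 + 44 + 15 = 171.
Σ(nₕ−1)sₕ² = 112·219.04 + 44·187.69 + 15·259.21 = 36678.99.
s²ₚ = 36678.99 / 171 = 214.4970... → 214.50.

214.50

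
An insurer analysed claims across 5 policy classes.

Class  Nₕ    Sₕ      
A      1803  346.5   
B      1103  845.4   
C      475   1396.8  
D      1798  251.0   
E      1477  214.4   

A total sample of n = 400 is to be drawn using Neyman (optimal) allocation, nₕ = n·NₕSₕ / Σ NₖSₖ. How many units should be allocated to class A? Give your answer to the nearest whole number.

Σ NₕSₕ = 1803·346.5 + 1103·845.4 + 475·1396.8 + 1798·251.0 + 1477·214.4 = 2988662.5.
Share for A: 624739.5/2988662.5 = 0.20904.
n_A = 400 × 0.20904 = 83.615... → 84.

84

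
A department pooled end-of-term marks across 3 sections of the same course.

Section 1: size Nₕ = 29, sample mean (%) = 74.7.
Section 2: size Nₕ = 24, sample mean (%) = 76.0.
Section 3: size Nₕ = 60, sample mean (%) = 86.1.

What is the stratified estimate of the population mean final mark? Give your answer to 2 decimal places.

81.03

N = 113; weights Wₕ = Nₕ/N = (0.2566, 0.2124, 0.5310).
x̄_st = Σ Wₕ·x̄ₕ = 0.2566·74.7 + 0.2124·76.0 + 0.5310·86.1 ≈ 81.0292...
→ 81.03.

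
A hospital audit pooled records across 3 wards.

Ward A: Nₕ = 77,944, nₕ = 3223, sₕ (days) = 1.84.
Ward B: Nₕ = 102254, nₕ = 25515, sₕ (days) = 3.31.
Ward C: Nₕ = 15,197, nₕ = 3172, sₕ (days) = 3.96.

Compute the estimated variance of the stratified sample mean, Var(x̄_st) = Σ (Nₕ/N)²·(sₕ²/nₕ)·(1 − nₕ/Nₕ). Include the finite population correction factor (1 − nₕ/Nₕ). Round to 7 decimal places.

0.0002722

N = 195395. Term for each stratum: Wₕ²sₕ²/nₕ·(1−nₕ/Nₕ).
Var(x̄_st) = 0.0001602411 + 0.0000882531 + 0.0000236632 = 0.0002721573 → 0.0002722.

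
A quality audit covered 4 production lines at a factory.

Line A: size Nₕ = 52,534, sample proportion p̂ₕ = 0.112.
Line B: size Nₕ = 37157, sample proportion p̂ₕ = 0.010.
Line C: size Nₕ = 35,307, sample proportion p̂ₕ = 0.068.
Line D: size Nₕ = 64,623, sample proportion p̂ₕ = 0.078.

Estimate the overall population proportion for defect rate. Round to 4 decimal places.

0.0722

Wₕ = Nₕ/N with N = 189621: 0.2770, 0.1960, 0.1862, 0.3408.
p̂_st = 0.2770·0.112 + 0.1960·0.010 + 0.1862·0.068 + 0.3408·0.078 ≈ 0.072233... → 0.0722.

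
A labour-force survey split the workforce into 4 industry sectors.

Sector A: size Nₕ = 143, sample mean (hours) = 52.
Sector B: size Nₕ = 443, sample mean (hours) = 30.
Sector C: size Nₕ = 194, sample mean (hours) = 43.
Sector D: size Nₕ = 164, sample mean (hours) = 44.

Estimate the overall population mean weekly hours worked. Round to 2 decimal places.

38.44

N = 944; weights Wₕ = Nₕ/N = (0.1515, 0.4693, 0.2055, 0.1737).
x̄_st = Σ Wₕ·x̄ₕ = 0.1515·52 + 0.4693·30 + 0.2055·43 + 0.1737·44 ≈ 38.4364...
→ 38.44.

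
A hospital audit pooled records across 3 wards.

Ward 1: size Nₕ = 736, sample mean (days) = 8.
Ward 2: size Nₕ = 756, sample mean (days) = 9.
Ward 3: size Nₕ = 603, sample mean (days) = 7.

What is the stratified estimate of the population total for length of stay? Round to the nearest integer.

16913

Population total = Σ Nₕ·x̄ₕ (each stratum's size times its mean).
736·8 + 756·9 + 603·7 = 5888 + 6804 + 4221 = 16913.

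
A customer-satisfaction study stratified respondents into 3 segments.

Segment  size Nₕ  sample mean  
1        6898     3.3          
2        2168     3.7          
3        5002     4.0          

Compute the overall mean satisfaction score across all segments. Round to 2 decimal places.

x̄_st = (Σ Nₕx̄ₕ) / (Σ Nₕ) = (6898·3.3 + 2168·3.7 + 5002·4.0) / 14068
= 50793 / 14068 = 3.6105... → 3.61.

3.61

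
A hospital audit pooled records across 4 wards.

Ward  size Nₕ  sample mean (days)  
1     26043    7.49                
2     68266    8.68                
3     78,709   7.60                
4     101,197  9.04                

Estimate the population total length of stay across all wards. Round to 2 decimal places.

Population total = Σ Nₕ·x̄ₕ (each stratum's size times its mean).
26043·7.49 + 68266·8.68 + 78709·7.60 + 101197·9.04 = 195062.07 + 592548.88 + 598188.4 + 914820.88 = 2300620.23.

2300620.23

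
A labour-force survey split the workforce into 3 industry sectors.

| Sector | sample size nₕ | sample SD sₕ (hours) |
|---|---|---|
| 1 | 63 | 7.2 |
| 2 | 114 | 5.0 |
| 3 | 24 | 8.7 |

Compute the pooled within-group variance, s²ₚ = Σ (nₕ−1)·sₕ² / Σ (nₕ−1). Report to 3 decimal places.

Degrees of freedom: 62 + 113 + 23 = 198.
Σ(nₕ−1)sₕ² = 62·51.84 + 113·25 + 23·75.69 = 7779.95.
s²ₚ = 7779.95 / 198 = 39.29268... → 39.293.

39.293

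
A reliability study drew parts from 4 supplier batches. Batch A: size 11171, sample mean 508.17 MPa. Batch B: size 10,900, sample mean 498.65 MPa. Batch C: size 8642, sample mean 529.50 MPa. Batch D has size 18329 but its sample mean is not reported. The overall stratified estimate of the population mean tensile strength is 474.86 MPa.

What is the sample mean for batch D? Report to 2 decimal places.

414.65

N = 11171 + 10900 + 8642 + 18329 = 49042.
Overall total = μ·N = 474.86·49042 = 23288084.12.
Subtract the known strata: 11171·508.17 + 10900·498.65 + 8642·529.50 = 15687991.07.
Remaining total for batch D: 23288084.12 − 15687991.07 = 7600093.05.
Divide by its size: 7600093.05 / 18329 = 414.6485... → 414.65.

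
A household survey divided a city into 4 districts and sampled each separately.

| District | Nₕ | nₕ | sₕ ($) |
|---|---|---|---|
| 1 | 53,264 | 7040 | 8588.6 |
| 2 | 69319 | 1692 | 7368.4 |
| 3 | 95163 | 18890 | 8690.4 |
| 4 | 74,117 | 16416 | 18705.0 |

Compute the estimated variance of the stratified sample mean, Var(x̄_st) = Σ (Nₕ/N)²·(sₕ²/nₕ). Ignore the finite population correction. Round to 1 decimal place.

N = 291863; Wₕ = Nₕ/N.
district 1: (53264/291863)²·8588.6²/7040 = 348.9648
district 2: (69319/291863)²·7368.4²/1692 = 1810.0581
district 3: (95163/291863)²·8690.4²/18890 = 425.0360
district 4: (74117/291863)²·18705.0²/16416 = 1374.4396
Sum = 3958.4985 → 3958.5.

3958.5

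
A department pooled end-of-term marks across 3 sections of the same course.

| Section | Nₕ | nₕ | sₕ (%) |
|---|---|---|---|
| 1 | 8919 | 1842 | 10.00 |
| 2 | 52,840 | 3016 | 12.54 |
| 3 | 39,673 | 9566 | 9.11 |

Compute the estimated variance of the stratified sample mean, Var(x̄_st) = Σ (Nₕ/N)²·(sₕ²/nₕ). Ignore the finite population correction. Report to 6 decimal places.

0.015896

N = 101432. Term for each stratum: Wₕ²sₕ²/nₕ.
Var(x̄_st) = 0.000419752 + 0.014149444 + 0.001327231 = 0.015896427 → 0.015896.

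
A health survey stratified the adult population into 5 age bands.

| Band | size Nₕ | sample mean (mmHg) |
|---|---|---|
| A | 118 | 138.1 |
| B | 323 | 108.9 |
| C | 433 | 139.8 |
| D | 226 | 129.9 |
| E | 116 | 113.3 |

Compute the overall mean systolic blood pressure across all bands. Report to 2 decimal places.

127.06

N = 118 + 323 + 433 + 226 + 116 = 1216.
The stratified mean weights each stratum mean by its population share Nₕ/N.
Σ Nₕx̄ₕ = 118·138.1 + 323·108.9 + 433·139.8 + 226·129.9 + 116·113.3 = 16295.8 + 35174.7 + 60533.4 + 29357.4 + 13142.8 = 154504.1.
Divide by N: 154504.1 / 1216 = 127.0593... → 127.06.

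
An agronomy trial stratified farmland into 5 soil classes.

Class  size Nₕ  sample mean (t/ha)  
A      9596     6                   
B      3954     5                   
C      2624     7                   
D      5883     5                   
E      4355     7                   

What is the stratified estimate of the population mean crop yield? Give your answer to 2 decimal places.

5.89

x̄_st = (Σ Nₕx̄ₕ) / (Σ Nₕ) = (9596·6 + 3954·5 + 2624·7 + 5883·5 + 4355·7) / 26412
= 155614 / 26412 = 5.8918... → 5.89.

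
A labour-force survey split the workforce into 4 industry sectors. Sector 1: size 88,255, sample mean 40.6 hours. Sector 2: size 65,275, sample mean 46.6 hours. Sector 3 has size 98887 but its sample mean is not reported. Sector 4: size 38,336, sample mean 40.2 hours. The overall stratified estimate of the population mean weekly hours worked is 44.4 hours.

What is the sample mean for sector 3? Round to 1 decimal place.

48.0

Σ Nₕx̄ₕ = N·μ, so 98887·x̄_3 = 290753·44.4 − (88255·40.6 + 65275·46.6 + 38336·40.2).
= 12909433.2 − 8166075.2 = 4743358.
x̄_3 = 4743358 / 98887 = 47.967... → 48.0.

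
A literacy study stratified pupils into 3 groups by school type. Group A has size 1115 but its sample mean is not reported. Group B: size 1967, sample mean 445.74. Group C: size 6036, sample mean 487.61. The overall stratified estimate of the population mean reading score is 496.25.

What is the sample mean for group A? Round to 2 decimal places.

632.13

N = 1115 + 1967 + 6036 = 9118.
Overall total = μ·N = 496.25·9118 = 4524807.5.
Subtract the known strata: 1967·445.74 + 6036·487.61 = 3819984.54.
Remaining total for group A: 4524807.5 − 3819984.54 = 704822.96.
Divide by its size: 704822.96 / 1115 = 632.1282... → 632.13.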